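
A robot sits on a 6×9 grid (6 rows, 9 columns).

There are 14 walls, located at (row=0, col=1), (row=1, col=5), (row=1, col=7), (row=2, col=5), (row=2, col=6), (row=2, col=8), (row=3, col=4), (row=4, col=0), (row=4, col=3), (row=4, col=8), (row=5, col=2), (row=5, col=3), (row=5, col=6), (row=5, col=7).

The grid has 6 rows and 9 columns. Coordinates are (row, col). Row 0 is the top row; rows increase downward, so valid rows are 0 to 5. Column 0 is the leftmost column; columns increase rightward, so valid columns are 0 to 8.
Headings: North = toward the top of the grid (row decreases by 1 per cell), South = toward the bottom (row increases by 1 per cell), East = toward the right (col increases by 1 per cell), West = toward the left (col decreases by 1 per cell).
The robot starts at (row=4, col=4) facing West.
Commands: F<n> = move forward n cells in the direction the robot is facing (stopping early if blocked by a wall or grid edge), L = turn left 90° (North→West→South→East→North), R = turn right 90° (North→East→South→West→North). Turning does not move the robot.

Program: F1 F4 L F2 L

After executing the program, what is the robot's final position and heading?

Answer: Final position: (row=5, col=4), facing East

Derivation:
Start: (row=4, col=4), facing West
  F1: move forward 0/1 (blocked), now at (row=4, col=4)
  F4: move forward 0/4 (blocked), now at (row=4, col=4)
  L: turn left, now facing South
  F2: move forward 1/2 (blocked), now at (row=5, col=4)
  L: turn left, now facing East
Final: (row=5, col=4), facing East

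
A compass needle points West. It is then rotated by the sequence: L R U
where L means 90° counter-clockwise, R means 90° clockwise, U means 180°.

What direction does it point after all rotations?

Answer: Final heading: East

Derivation:
Start: West
  L (left (90° counter-clockwise)) -> South
  R (right (90° clockwise)) -> West
  U (U-turn (180°)) -> East
Final: East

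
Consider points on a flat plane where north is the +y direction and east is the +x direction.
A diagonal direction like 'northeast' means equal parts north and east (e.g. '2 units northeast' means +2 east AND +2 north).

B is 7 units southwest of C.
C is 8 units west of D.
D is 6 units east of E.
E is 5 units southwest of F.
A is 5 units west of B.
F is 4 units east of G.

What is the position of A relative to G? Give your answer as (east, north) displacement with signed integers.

Place G at the origin (east=0, north=0).
  F is 4 units east of G: delta (east=+4, north=+0); F at (east=4, north=0).
  E is 5 units southwest of F: delta (east=-5, north=-5); E at (east=-1, north=-5).
  D is 6 units east of E: delta (east=+6, north=+0); D at (east=5, north=-5).
  C is 8 units west of D: delta (east=-8, north=+0); C at (east=-3, north=-5).
  B is 7 units southwest of C: delta (east=-7, north=-7); B at (east=-10, north=-12).
  A is 5 units west of B: delta (east=-5, north=+0); A at (east=-15, north=-12).
Therefore A relative to G: (east=-15, north=-12).

Answer: A is at (east=-15, north=-12) relative to G.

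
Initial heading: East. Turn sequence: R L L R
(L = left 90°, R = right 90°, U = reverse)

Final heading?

Answer: Final heading: East

Derivation:
Start: East
  R (right (90° clockwise)) -> South
  L (left (90° counter-clockwise)) -> East
  L (left (90° counter-clockwise)) -> North
  R (right (90° clockwise)) -> East
Final: East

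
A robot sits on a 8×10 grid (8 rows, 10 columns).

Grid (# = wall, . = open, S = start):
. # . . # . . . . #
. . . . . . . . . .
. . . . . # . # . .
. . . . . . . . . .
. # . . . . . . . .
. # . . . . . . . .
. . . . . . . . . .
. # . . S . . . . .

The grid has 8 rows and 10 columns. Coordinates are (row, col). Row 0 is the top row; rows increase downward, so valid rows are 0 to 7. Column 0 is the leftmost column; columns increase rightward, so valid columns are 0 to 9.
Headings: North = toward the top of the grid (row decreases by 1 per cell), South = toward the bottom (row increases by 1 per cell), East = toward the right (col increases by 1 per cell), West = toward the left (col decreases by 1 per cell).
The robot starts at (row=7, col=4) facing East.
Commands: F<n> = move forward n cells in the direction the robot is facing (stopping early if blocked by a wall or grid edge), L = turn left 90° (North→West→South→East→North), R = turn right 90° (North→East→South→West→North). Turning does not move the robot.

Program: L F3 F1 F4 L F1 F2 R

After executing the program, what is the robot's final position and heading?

Answer: Final position: (row=1, col=1), facing North

Derivation:
Start: (row=7, col=4), facing East
  L: turn left, now facing North
  F3: move forward 3, now at (row=4, col=4)
  F1: move forward 1, now at (row=3, col=4)
  F4: move forward 2/4 (blocked), now at (row=1, col=4)
  L: turn left, now facing West
  F1: move forward 1, now at (row=1, col=3)
  F2: move forward 2, now at (row=1, col=1)
  R: turn right, now facing North
Final: (row=1, col=1), facing North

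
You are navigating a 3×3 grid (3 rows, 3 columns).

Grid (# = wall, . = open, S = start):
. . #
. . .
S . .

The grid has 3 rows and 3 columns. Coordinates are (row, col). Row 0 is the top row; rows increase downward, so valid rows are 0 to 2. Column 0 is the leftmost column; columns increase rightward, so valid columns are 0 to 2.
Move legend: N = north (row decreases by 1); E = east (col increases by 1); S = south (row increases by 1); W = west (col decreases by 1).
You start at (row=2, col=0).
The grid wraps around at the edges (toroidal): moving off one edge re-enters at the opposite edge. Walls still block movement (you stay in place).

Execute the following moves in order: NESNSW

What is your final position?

Start: (row=2, col=0)
  N (north): (row=2, col=0) -> (row=1, col=0)
  E (east): (row=1, col=0) -> (row=1, col=1)
  S (south): (row=1, col=1) -> (row=2, col=1)
  N (north): (row=2, col=1) -> (row=1, col=1)
  S (south): (row=1, col=1) -> (row=2, col=1)
  W (west): (row=2, col=1) -> (row=2, col=0)
Final: (row=2, col=0)

Answer: Final position: (row=2, col=0)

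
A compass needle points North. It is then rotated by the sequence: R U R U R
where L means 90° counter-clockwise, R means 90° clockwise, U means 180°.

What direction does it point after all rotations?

Start: North
  R (right (90° clockwise)) -> East
  U (U-turn (180°)) -> West
  R (right (90° clockwise)) -> North
  U (U-turn (180°)) -> South
  R (right (90° clockwise)) -> West
Final: West

Answer: Final heading: West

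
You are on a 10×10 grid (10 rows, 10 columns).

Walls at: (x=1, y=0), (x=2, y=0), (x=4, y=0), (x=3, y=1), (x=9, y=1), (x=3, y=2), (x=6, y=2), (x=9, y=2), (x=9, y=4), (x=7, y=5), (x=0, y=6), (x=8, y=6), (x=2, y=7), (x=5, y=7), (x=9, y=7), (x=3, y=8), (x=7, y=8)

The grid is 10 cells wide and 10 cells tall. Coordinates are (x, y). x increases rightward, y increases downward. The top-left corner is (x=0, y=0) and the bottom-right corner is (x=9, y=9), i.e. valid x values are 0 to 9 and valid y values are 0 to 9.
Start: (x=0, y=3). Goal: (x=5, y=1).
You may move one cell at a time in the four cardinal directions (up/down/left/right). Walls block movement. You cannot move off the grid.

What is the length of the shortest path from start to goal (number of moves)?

Answer: Shortest path length: 7

Derivation:
BFS from (x=0, y=3) until reaching (x=5, y=1):
  Distance 0: (x=0, y=3)
  Distance 1: (x=0, y=2), (x=1, y=3), (x=0, y=4)
  Distance 2: (x=0, y=1), (x=1, y=2), (x=2, y=3), (x=1, y=4), (x=0, y=5)
  Distance 3: (x=0, y=0), (x=1, y=1), (x=2, y=2), (x=3, y=3), (x=2, y=4), (x=1, y=5)
  Distance 4: (x=2, y=1), (x=4, y=3), (x=3, y=4), (x=2, y=5), (x=1, y=6)
  Distance 5: (x=4, y=2), (x=5, y=3), (x=4, y=4), (x=3, y=5), (x=2, y=6), (x=1, y=7)
  Distance 6: (x=4, y=1), (x=5, y=2), (x=6, y=3), (x=5, y=4), (x=4, y=5), (x=3, y=6), (x=0, y=7), (x=1, y=8)
  Distance 7: (x=5, y=1), (x=7, y=3), (x=6, y=4), (x=5, y=5), (x=4, y=6), (x=3, y=7), (x=0, y=8), (x=2, y=8), (x=1, y=9)  <- goal reached here
One shortest path (7 moves): (x=0, y=3) -> (x=1, y=3) -> (x=2, y=3) -> (x=3, y=3) -> (x=4, y=3) -> (x=5, y=3) -> (x=5, y=2) -> (x=5, y=1)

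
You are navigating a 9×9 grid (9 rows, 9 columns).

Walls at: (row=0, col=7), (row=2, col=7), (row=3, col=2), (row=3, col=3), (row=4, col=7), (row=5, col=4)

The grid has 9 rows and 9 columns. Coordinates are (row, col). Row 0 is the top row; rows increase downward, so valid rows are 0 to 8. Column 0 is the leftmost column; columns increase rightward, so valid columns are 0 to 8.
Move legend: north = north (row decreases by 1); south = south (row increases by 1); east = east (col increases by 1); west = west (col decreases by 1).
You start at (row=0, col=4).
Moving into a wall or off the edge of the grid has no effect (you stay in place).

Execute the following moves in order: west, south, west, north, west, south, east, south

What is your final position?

Answer: Final position: (row=2, col=2)

Derivation:
Start: (row=0, col=4)
  west (west): (row=0, col=4) -> (row=0, col=3)
  south (south): (row=0, col=3) -> (row=1, col=3)
  west (west): (row=1, col=3) -> (row=1, col=2)
  north (north): (row=1, col=2) -> (row=0, col=2)
  west (west): (row=0, col=2) -> (row=0, col=1)
  south (south): (row=0, col=1) -> (row=1, col=1)
  east (east): (row=1, col=1) -> (row=1, col=2)
  south (south): (row=1, col=2) -> (row=2, col=2)
Final: (row=2, col=2)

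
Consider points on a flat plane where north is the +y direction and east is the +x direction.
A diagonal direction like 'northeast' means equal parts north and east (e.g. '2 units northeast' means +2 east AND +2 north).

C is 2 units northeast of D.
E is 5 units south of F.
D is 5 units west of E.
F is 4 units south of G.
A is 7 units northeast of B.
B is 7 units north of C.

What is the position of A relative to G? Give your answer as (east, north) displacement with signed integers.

Answer: A is at (east=4, north=7) relative to G.

Derivation:
Place G at the origin (east=0, north=0).
  F is 4 units south of G: delta (east=+0, north=-4); F at (east=0, north=-4).
  E is 5 units south of F: delta (east=+0, north=-5); E at (east=0, north=-9).
  D is 5 units west of E: delta (east=-5, north=+0); D at (east=-5, north=-9).
  C is 2 units northeast of D: delta (east=+2, north=+2); C at (east=-3, north=-7).
  B is 7 units north of C: delta (east=+0, north=+7); B at (east=-3, north=0).
  A is 7 units northeast of B: delta (east=+7, north=+7); A at (east=4, north=7).
Therefore A relative to G: (east=4, north=7).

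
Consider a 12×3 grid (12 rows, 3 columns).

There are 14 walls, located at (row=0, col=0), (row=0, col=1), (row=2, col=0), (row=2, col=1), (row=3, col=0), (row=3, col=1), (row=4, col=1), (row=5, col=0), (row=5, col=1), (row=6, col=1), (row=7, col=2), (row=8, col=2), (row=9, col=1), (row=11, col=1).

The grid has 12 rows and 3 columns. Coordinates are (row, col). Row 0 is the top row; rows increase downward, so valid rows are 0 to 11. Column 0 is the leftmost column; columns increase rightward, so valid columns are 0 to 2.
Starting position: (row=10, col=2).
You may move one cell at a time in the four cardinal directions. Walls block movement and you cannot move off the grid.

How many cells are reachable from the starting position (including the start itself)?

BFS flood-fill from (row=10, col=2):
  Distance 0: (row=10, col=2)
  Distance 1: (row=9, col=2), (row=10, col=1), (row=11, col=2)
  Distance 2: (row=10, col=0)
  Distance 3: (row=9, col=0), (row=11, col=0)
  Distance 4: (row=8, col=0)
  Distance 5: (row=7, col=0), (row=8, col=1)
  Distance 6: (row=6, col=0), (row=7, col=1)
Total reachable: 12 (grid has 22 open cells total)

Answer: Reachable cells: 12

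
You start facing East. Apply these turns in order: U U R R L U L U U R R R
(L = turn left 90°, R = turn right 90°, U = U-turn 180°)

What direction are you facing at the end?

Start: East
  U (U-turn (180°)) -> West
  U (U-turn (180°)) -> East
  R (right (90° clockwise)) -> South
  R (right (90° clockwise)) -> West
  L (left (90° counter-clockwise)) -> South
  U (U-turn (180°)) -> North
  L (left (90° counter-clockwise)) -> West
  U (U-turn (180°)) -> East
  U (U-turn (180°)) -> West
  R (right (90° clockwise)) -> North
  R (right (90° clockwise)) -> East
  R (right (90° clockwise)) -> South
Final: South

Answer: Final heading: South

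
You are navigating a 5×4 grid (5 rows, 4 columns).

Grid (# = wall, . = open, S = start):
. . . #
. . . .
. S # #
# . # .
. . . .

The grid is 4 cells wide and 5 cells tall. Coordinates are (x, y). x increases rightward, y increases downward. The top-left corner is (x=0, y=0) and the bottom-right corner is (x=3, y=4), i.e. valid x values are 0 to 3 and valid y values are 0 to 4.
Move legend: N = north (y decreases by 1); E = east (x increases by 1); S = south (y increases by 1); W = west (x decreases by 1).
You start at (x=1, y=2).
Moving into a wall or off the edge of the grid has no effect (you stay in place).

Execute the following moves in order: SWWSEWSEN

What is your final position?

Start: (x=1, y=2)
  S (south): (x=1, y=2) -> (x=1, y=3)
  W (west): blocked, stay at (x=1, y=3)
  W (west): blocked, stay at (x=1, y=3)
  S (south): (x=1, y=3) -> (x=1, y=4)
  E (east): (x=1, y=4) -> (x=2, y=4)
  W (west): (x=2, y=4) -> (x=1, y=4)
  S (south): blocked, stay at (x=1, y=4)
  E (east): (x=1, y=4) -> (x=2, y=4)
  N (north): blocked, stay at (x=2, y=4)
Final: (x=2, y=4)

Answer: Final position: (x=2, y=4)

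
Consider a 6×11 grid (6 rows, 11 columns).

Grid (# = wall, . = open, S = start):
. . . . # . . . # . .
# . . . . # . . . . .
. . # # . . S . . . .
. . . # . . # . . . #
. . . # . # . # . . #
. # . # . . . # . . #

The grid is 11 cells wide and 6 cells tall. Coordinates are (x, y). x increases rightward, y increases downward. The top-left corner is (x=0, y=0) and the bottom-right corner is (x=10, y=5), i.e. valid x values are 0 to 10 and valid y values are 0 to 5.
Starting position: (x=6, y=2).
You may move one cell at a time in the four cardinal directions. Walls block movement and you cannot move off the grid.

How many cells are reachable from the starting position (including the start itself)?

Answer: Reachable cells: 49

Derivation:
BFS flood-fill from (x=6, y=2):
  Distance 0: (x=6, y=2)
  Distance 1: (x=6, y=1), (x=5, y=2), (x=7, y=2)
  Distance 2: (x=6, y=0), (x=7, y=1), (x=4, y=2), (x=8, y=2), (x=5, y=3), (x=7, y=3)
  Distance 3: (x=5, y=0), (x=7, y=0), (x=4, y=1), (x=8, y=1), (x=9, y=2), (x=4, y=3), (x=8, y=3)
  Distance 4: (x=3, y=1), (x=9, y=1), (x=10, y=2), (x=9, y=3), (x=4, y=4), (x=8, y=4)
  Distance 5: (x=3, y=0), (x=9, y=0), (x=2, y=1), (x=10, y=1), (x=9, y=4), (x=4, y=5), (x=8, y=5)
  Distance 6: (x=2, y=0), (x=10, y=0), (x=1, y=1), (x=5, y=5), (x=9, y=5)
  Distance 7: (x=1, y=0), (x=1, y=2), (x=6, y=5)
  Distance 8: (x=0, y=0), (x=0, y=2), (x=1, y=3), (x=6, y=4)
  Distance 9: (x=0, y=3), (x=2, y=3), (x=1, y=4)
  Distance 10: (x=0, y=4), (x=2, y=4)
  Distance 11: (x=0, y=5), (x=2, y=5)
Total reachable: 49 (grid has 49 open cells total)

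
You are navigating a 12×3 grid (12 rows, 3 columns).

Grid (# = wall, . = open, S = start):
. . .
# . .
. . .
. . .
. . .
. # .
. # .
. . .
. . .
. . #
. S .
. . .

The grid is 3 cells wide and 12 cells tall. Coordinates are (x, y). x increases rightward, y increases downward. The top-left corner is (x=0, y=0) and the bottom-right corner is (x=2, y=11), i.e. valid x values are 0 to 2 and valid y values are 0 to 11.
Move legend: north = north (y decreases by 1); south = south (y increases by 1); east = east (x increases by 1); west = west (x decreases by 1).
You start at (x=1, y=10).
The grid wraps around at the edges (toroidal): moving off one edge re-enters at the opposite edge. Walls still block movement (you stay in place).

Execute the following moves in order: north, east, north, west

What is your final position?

Answer: Final position: (x=0, y=8)

Derivation:
Start: (x=1, y=10)
  north (north): (x=1, y=10) -> (x=1, y=9)
  east (east): blocked, stay at (x=1, y=9)
  north (north): (x=1, y=9) -> (x=1, y=8)
  west (west): (x=1, y=8) -> (x=0, y=8)
Final: (x=0, y=8)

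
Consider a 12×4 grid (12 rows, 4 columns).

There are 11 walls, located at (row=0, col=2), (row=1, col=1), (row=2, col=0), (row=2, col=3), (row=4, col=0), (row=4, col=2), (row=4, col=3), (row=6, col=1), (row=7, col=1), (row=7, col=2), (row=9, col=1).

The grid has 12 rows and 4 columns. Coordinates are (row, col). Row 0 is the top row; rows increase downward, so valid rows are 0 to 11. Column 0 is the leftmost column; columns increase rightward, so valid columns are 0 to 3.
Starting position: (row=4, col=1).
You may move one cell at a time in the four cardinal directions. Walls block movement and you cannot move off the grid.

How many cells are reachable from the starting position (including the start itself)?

Answer: Reachable cells: 34

Derivation:
BFS flood-fill from (row=4, col=1):
  Distance 0: (row=4, col=1)
  Distance 1: (row=3, col=1), (row=5, col=1)
  Distance 2: (row=2, col=1), (row=3, col=0), (row=3, col=2), (row=5, col=0), (row=5, col=2)
  Distance 3: (row=2, col=2), (row=3, col=3), (row=5, col=3), (row=6, col=0), (row=6, col=2)
  Distance 4: (row=1, col=2), (row=6, col=3), (row=7, col=0)
  Distance 5: (row=1, col=3), (row=7, col=3), (row=8, col=0)
  Distance 6: (row=0, col=3), (row=8, col=1), (row=8, col=3), (row=9, col=0)
  Distance 7: (row=8, col=2), (row=9, col=3), (row=10, col=0)
  Distance 8: (row=9, col=2), (row=10, col=1), (row=10, col=3), (row=11, col=0)
  Distance 9: (row=10, col=2), (row=11, col=1), (row=11, col=3)
  Distance 10: (row=11, col=2)
Total reachable: 34 (grid has 37 open cells total)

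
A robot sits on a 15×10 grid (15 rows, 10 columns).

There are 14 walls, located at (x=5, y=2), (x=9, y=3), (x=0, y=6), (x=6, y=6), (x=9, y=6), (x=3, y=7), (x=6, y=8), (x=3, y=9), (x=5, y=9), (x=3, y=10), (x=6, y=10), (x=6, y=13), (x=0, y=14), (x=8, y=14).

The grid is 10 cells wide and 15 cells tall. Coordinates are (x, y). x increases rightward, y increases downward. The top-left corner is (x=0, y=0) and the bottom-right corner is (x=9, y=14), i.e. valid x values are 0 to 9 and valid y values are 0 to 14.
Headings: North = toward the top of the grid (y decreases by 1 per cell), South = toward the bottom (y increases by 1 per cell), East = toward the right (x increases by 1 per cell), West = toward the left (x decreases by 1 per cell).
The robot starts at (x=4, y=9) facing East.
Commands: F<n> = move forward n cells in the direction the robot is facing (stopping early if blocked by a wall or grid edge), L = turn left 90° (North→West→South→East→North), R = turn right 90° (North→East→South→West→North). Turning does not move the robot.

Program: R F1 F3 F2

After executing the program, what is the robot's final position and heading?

Answer: Final position: (x=4, y=14), facing South

Derivation:
Start: (x=4, y=9), facing East
  R: turn right, now facing South
  F1: move forward 1, now at (x=4, y=10)
  F3: move forward 3, now at (x=4, y=13)
  F2: move forward 1/2 (blocked), now at (x=4, y=14)
Final: (x=4, y=14), facing South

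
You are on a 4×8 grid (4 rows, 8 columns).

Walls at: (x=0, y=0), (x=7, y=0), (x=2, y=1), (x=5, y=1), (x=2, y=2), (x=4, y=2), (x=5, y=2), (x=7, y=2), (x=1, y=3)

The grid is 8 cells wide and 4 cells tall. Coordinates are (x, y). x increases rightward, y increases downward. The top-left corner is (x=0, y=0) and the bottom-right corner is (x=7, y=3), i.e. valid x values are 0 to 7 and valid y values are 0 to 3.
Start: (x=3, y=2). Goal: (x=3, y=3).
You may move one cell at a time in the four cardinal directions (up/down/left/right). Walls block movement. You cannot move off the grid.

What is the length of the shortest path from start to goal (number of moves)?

BFS from (x=3, y=2) until reaching (x=3, y=3):
  Distance 0: (x=3, y=2)
  Distance 1: (x=3, y=1), (x=3, y=3)  <- goal reached here
One shortest path (1 moves): (x=3, y=2) -> (x=3, y=3)

Answer: Shortest path length: 1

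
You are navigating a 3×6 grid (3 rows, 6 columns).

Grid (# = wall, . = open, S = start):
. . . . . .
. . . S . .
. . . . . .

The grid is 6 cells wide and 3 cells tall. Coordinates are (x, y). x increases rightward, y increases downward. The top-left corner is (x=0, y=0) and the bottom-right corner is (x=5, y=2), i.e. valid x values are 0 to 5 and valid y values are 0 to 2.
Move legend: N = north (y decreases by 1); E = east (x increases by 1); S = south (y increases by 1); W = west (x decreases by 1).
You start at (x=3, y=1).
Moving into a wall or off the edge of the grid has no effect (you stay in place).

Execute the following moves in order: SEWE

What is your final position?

Start: (x=3, y=1)
  S (south): (x=3, y=1) -> (x=3, y=2)
  E (east): (x=3, y=2) -> (x=4, y=2)
  W (west): (x=4, y=2) -> (x=3, y=2)
  E (east): (x=3, y=2) -> (x=4, y=2)
Final: (x=4, y=2)

Answer: Final position: (x=4, y=2)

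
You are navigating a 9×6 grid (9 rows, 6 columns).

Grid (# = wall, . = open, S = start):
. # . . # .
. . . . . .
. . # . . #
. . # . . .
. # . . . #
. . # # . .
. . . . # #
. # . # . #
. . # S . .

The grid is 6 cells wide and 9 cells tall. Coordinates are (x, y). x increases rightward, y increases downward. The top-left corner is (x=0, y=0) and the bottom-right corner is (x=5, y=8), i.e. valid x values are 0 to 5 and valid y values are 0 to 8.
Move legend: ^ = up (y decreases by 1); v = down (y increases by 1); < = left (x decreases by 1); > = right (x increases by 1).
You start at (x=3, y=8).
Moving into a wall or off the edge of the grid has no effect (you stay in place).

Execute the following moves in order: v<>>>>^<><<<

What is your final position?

Answer: Final position: (x=3, y=8)

Derivation:
Start: (x=3, y=8)
  v (down): blocked, stay at (x=3, y=8)
  < (left): blocked, stay at (x=3, y=8)
  > (right): (x=3, y=8) -> (x=4, y=8)
  > (right): (x=4, y=8) -> (x=5, y=8)
  > (right): blocked, stay at (x=5, y=8)
  > (right): blocked, stay at (x=5, y=8)
  ^ (up): blocked, stay at (x=5, y=8)
  < (left): (x=5, y=8) -> (x=4, y=8)
  > (right): (x=4, y=8) -> (x=5, y=8)
  < (left): (x=5, y=8) -> (x=4, y=8)
  < (left): (x=4, y=8) -> (x=3, y=8)
  < (left): blocked, stay at (x=3, y=8)
Final: (x=3, y=8)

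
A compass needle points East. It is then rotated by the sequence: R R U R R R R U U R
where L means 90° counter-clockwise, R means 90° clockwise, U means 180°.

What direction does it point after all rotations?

Start: East
  R (right (90° clockwise)) -> South
  R (right (90° clockwise)) -> West
  U (U-turn (180°)) -> East
  R (right (90° clockwise)) -> South
  R (right (90° clockwise)) -> West
  R (right (90° clockwise)) -> North
  R (right (90° clockwise)) -> East
  U (U-turn (180°)) -> West
  U (U-turn (180°)) -> East
  R (right (90° clockwise)) -> South
Final: South

Answer: Final heading: South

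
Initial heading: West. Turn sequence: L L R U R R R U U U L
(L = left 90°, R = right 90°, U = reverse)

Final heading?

Answer: Final heading: North

Derivation:
Start: West
  L (left (90° counter-clockwise)) -> South
  L (left (90° counter-clockwise)) -> East
  R (right (90° clockwise)) -> South
  U (U-turn (180°)) -> North
  R (right (90° clockwise)) -> East
  R (right (90° clockwise)) -> South
  R (right (90° clockwise)) -> West
  U (U-turn (180°)) -> East
  U (U-turn (180°)) -> West
  U (U-turn (180°)) -> East
  L (left (90° counter-clockwise)) -> North
Final: North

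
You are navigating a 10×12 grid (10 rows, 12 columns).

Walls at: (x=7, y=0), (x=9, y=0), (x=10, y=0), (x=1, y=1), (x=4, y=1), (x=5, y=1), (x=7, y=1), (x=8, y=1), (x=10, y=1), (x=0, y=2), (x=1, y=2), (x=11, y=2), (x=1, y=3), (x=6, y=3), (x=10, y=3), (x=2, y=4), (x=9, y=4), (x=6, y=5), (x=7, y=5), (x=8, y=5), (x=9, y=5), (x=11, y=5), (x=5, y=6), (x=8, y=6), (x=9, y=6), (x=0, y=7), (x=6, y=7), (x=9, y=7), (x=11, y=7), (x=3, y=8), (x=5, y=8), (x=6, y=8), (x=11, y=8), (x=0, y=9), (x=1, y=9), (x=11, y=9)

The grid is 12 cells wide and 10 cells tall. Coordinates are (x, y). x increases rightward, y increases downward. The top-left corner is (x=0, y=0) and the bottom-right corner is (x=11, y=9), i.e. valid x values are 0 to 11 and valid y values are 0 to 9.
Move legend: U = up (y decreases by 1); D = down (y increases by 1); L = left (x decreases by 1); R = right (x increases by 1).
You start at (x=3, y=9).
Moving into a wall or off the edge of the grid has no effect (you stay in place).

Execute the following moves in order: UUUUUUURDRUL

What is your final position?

Answer: Final position: (x=4, y=9)

Derivation:
Start: (x=3, y=9)
  [×7]U (up): blocked, stay at (x=3, y=9)
  R (right): (x=3, y=9) -> (x=4, y=9)
  D (down): blocked, stay at (x=4, y=9)
  R (right): (x=4, y=9) -> (x=5, y=9)
  U (up): blocked, stay at (x=5, y=9)
  L (left): (x=5, y=9) -> (x=4, y=9)
Final: (x=4, y=9)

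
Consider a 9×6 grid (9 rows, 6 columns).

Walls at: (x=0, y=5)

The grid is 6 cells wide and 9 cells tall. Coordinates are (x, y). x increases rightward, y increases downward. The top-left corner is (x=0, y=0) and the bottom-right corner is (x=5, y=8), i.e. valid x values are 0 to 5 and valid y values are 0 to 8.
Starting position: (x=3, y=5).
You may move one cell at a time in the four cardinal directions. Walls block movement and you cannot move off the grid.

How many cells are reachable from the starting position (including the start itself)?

BFS flood-fill from (x=3, y=5):
  Distance 0: (x=3, y=5)
  Distance 1: (x=3, y=4), (x=2, y=5), (x=4, y=5), (x=3, y=6)
  Distance 2: (x=3, y=3), (x=2, y=4), (x=4, y=4), (x=1, y=5), (x=5, y=5), (x=2, y=6), (x=4, y=6), (x=3, y=7)
  Distance 3: (x=3, y=2), (x=2, y=3), (x=4, y=3), (x=1, y=4), (x=5, y=4), (x=1, y=6), (x=5, y=6), (x=2, y=7), (x=4, y=7), (x=3, y=8)
  Distance 4: (x=3, y=1), (x=2, y=2), (x=4, y=2), (x=1, y=3), (x=5, y=3), (x=0, y=4), (x=0, y=6), (x=1, y=7), (x=5, y=7), (x=2, y=8), (x=4, y=8)
  Distance 5: (x=3, y=0), (x=2, y=1), (x=4, y=1), (x=1, y=2), (x=5, y=2), (x=0, y=3), (x=0, y=7), (x=1, y=8), (x=5, y=8)
  Distance 6: (x=2, y=0), (x=4, y=0), (x=1, y=1), (x=5, y=1), (x=0, y=2), (x=0, y=8)
  Distance 7: (x=1, y=0), (x=5, y=0), (x=0, y=1)
  Distance 8: (x=0, y=0)
Total reachable: 53 (grid has 53 open cells total)

Answer: Reachable cells: 53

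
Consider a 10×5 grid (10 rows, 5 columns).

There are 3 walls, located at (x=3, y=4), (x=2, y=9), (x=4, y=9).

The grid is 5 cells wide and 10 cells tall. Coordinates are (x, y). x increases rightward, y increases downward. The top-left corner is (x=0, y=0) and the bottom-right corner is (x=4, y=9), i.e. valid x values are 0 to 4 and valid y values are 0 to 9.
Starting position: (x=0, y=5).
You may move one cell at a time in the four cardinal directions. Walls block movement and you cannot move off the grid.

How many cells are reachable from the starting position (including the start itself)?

Answer: Reachable cells: 47

Derivation:
BFS flood-fill from (x=0, y=5):
  Distance 0: (x=0, y=5)
  Distance 1: (x=0, y=4), (x=1, y=5), (x=0, y=6)
  Distance 2: (x=0, y=3), (x=1, y=4), (x=2, y=5), (x=1, y=6), (x=0, y=7)
  Distance 3: (x=0, y=2), (x=1, y=3), (x=2, y=4), (x=3, y=5), (x=2, y=6), (x=1, y=7), (x=0, y=8)
  Distance 4: (x=0, y=1), (x=1, y=2), (x=2, y=3), (x=4, y=5), (x=3, y=6), (x=2, y=7), (x=1, y=8), (x=0, y=9)
  Distance 5: (x=0, y=0), (x=1, y=1), (x=2, y=2), (x=3, y=3), (x=4, y=4), (x=4, y=6), (x=3, y=7), (x=2, y=8), (x=1, y=9)
  Distance 6: (x=1, y=0), (x=2, y=1), (x=3, y=2), (x=4, y=3), (x=4, y=7), (x=3, y=8)
  Distance 7: (x=2, y=0), (x=3, y=1), (x=4, y=2), (x=4, y=8), (x=3, y=9)
  Distance 8: (x=3, y=0), (x=4, y=1)
  Distance 9: (x=4, y=0)
Total reachable: 47 (grid has 47 open cells total)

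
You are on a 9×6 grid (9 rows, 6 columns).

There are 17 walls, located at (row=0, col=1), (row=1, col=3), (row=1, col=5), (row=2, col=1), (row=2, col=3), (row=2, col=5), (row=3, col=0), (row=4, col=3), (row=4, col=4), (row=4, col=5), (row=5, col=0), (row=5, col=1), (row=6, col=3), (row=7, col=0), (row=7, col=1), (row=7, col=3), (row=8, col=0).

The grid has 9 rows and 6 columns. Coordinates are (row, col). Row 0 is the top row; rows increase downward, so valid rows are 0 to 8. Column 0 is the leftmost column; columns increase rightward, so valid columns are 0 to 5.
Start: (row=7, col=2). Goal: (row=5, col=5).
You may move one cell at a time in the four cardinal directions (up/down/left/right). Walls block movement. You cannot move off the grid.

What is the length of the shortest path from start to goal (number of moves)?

Answer: Shortest path length: 5

Derivation:
BFS from (row=7, col=2) until reaching (row=5, col=5):
  Distance 0: (row=7, col=2)
  Distance 1: (row=6, col=2), (row=8, col=2)
  Distance 2: (row=5, col=2), (row=6, col=1), (row=8, col=1), (row=8, col=3)
  Distance 3: (row=4, col=2), (row=5, col=3), (row=6, col=0), (row=8, col=4)
  Distance 4: (row=3, col=2), (row=4, col=1), (row=5, col=4), (row=7, col=4), (row=8, col=5)
  Distance 5: (row=2, col=2), (row=3, col=1), (row=3, col=3), (row=4, col=0), (row=5, col=5), (row=6, col=4), (row=7, col=5)  <- goal reached here
One shortest path (5 moves): (row=7, col=2) -> (row=6, col=2) -> (row=5, col=2) -> (row=5, col=3) -> (row=5, col=4) -> (row=5, col=5)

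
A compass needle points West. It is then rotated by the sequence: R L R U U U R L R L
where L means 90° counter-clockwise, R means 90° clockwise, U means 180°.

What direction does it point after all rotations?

Answer: Final heading: South

Derivation:
Start: West
  R (right (90° clockwise)) -> North
  L (left (90° counter-clockwise)) -> West
  R (right (90° clockwise)) -> North
  U (U-turn (180°)) -> South
  U (U-turn (180°)) -> North
  U (U-turn (180°)) -> South
  R (right (90° clockwise)) -> West
  L (left (90° counter-clockwise)) -> South
  R (right (90° clockwise)) -> West
  L (left (90° counter-clockwise)) -> South
Final: South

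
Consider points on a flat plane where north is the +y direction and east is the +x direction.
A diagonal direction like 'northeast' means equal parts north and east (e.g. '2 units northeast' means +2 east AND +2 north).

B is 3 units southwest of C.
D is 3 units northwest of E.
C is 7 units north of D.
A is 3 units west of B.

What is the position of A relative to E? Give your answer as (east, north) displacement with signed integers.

Place E at the origin (east=0, north=0).
  D is 3 units northwest of E: delta (east=-3, north=+3); D at (east=-3, north=3).
  C is 7 units north of D: delta (east=+0, north=+7); C at (east=-3, north=10).
  B is 3 units southwest of C: delta (east=-3, north=-3); B at (east=-6, north=7).
  A is 3 units west of B: delta (east=-3, north=+0); A at (east=-9, north=7).
Therefore A relative to E: (east=-9, north=7).

Answer: A is at (east=-9, north=7) relative to E.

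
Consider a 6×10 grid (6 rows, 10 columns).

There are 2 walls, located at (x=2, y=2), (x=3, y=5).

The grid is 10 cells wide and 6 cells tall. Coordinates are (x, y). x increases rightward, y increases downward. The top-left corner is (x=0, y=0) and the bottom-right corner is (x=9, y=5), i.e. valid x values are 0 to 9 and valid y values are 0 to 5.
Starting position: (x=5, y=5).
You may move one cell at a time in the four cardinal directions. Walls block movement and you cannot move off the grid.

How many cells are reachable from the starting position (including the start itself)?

Answer: Reachable cells: 58

Derivation:
BFS flood-fill from (x=5, y=5):
  Distance 0: (x=5, y=5)
  Distance 1: (x=5, y=4), (x=4, y=5), (x=6, y=5)
  Distance 2: (x=5, y=3), (x=4, y=4), (x=6, y=4), (x=7, y=5)
  Distance 3: (x=5, y=2), (x=4, y=3), (x=6, y=3), (x=3, y=4), (x=7, y=4), (x=8, y=5)
  Distance 4: (x=5, y=1), (x=4, y=2), (x=6, y=2), (x=3, y=3), (x=7, y=3), (x=2, y=4), (x=8, y=4), (x=9, y=5)
  Distance 5: (x=5, y=0), (x=4, y=1), (x=6, y=1), (x=3, y=2), (x=7, y=2), (x=2, y=3), (x=8, y=3), (x=1, y=4), (x=9, y=4), (x=2, y=5)
  Distance 6: (x=4, y=0), (x=6, y=0), (x=3, y=1), (x=7, y=1), (x=8, y=2), (x=1, y=3), (x=9, y=3), (x=0, y=4), (x=1, y=5)
  Distance 7: (x=3, y=0), (x=7, y=0), (x=2, y=1), (x=8, y=1), (x=1, y=2), (x=9, y=2), (x=0, y=3), (x=0, y=5)
  Distance 8: (x=2, y=0), (x=8, y=0), (x=1, y=1), (x=9, y=1), (x=0, y=2)
  Distance 9: (x=1, y=0), (x=9, y=0), (x=0, y=1)
  Distance 10: (x=0, y=0)
Total reachable: 58 (grid has 58 open cells total)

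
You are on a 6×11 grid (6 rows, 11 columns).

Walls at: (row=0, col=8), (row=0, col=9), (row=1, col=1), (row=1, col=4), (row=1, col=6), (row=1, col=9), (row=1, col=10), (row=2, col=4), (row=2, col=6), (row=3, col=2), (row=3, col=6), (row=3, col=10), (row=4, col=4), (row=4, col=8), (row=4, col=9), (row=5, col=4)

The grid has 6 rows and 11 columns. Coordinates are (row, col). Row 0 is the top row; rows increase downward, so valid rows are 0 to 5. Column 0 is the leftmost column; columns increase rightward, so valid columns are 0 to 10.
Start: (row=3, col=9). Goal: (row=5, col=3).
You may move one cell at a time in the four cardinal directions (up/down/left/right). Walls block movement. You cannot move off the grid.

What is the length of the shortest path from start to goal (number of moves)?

Answer: Shortest path length: 10

Derivation:
BFS from (row=3, col=9) until reaching (row=5, col=3):
  Distance 0: (row=3, col=9)
  Distance 1: (row=2, col=9), (row=3, col=8)
  Distance 2: (row=2, col=8), (row=2, col=10), (row=3, col=7)
  Distance 3: (row=1, col=8), (row=2, col=7), (row=4, col=7)
  Distance 4: (row=1, col=7), (row=4, col=6), (row=5, col=7)
  Distance 5: (row=0, col=7), (row=4, col=5), (row=5, col=6), (row=5, col=8)
  Distance 6: (row=0, col=6), (row=3, col=5), (row=5, col=5), (row=5, col=9)
  Distance 7: (row=0, col=5), (row=2, col=5), (row=3, col=4), (row=5, col=10)
  Distance 8: (row=0, col=4), (row=1, col=5), (row=3, col=3), (row=4, col=10)
  Distance 9: (row=0, col=3), (row=2, col=3), (row=4, col=3)
  Distance 10: (row=0, col=2), (row=1, col=3), (row=2, col=2), (row=4, col=2), (row=5, col=3)  <- goal reached here
One shortest path (10 moves): (row=3, col=9) -> (row=3, col=8) -> (row=3, col=7) -> (row=4, col=7) -> (row=4, col=6) -> (row=4, col=5) -> (row=3, col=5) -> (row=3, col=4) -> (row=3, col=3) -> (row=4, col=3) -> (row=5, col=3)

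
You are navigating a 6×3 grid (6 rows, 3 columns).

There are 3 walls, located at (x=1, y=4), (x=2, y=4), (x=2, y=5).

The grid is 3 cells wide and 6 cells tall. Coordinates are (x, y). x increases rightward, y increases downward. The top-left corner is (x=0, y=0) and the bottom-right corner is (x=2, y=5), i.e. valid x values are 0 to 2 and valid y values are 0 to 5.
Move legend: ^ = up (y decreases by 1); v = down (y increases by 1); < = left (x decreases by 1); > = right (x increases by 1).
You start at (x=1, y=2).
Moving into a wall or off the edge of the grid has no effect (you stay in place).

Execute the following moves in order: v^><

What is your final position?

Answer: Final position: (x=1, y=2)

Derivation:
Start: (x=1, y=2)
  v (down): (x=1, y=2) -> (x=1, y=3)
  ^ (up): (x=1, y=3) -> (x=1, y=2)
  > (right): (x=1, y=2) -> (x=2, y=2)
  < (left): (x=2, y=2) -> (x=1, y=2)
Final: (x=1, y=2)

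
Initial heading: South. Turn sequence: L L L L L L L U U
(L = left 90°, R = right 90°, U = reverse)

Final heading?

Answer: Final heading: West

Derivation:
Start: South
  L (left (90° counter-clockwise)) -> East
  L (left (90° counter-clockwise)) -> North
  L (left (90° counter-clockwise)) -> West
  L (left (90° counter-clockwise)) -> South
  L (left (90° counter-clockwise)) -> East
  L (left (90° counter-clockwise)) -> North
  L (left (90° counter-clockwise)) -> West
  U (U-turn (180°)) -> East
  U (U-turn (180°)) -> West
Final: West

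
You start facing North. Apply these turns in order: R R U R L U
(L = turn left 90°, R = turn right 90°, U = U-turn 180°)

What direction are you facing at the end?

Answer: Final heading: South

Derivation:
Start: North
  R (right (90° clockwise)) -> East
  R (right (90° clockwise)) -> South
  U (U-turn (180°)) -> North
  R (right (90° clockwise)) -> East
  L (left (90° counter-clockwise)) -> North
  U (U-turn (180°)) -> South
Final: South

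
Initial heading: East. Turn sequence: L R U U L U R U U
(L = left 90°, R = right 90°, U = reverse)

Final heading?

Answer: Final heading: West

Derivation:
Start: East
  L (left (90° counter-clockwise)) -> North
  R (right (90° clockwise)) -> East
  U (U-turn (180°)) -> West
  U (U-turn (180°)) -> East
  L (left (90° counter-clockwise)) -> North
  U (U-turn (180°)) -> South
  R (right (90° clockwise)) -> West
  U (U-turn (180°)) -> East
  U (U-turn (180°)) -> West
Final: West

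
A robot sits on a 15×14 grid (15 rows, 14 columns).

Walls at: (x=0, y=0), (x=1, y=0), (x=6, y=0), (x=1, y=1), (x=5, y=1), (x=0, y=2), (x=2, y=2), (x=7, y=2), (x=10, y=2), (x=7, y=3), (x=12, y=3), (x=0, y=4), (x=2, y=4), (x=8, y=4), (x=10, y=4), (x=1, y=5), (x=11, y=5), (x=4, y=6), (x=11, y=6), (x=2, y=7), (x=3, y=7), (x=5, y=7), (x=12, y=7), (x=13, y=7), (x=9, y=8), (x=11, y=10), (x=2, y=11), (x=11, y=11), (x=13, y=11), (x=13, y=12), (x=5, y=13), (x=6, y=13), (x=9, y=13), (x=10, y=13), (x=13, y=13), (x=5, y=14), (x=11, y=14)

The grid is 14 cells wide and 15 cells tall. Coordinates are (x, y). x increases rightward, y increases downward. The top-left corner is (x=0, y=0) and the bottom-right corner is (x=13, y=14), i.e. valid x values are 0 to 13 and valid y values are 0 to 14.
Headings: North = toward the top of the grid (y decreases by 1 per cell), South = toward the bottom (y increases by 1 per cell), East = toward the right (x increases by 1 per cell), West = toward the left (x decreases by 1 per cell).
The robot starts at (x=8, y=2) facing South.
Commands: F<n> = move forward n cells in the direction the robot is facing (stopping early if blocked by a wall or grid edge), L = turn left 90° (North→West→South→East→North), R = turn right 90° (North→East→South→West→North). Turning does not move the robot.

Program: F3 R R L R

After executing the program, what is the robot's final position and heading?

Start: (x=8, y=2), facing South
  F3: move forward 1/3 (blocked), now at (x=8, y=3)
  R: turn right, now facing West
  R: turn right, now facing North
  L: turn left, now facing West
  R: turn right, now facing North
Final: (x=8, y=3), facing North

Answer: Final position: (x=8, y=3), facing North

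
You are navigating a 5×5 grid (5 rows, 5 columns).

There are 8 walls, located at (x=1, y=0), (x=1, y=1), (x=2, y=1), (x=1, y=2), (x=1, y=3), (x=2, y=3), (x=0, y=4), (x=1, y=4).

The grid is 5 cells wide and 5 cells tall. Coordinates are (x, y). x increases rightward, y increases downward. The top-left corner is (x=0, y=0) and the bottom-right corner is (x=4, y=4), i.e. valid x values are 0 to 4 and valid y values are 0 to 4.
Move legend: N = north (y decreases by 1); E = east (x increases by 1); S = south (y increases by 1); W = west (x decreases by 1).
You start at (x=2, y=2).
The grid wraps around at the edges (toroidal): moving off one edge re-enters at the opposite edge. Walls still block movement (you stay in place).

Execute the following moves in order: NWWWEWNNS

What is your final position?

Start: (x=2, y=2)
  N (north): blocked, stay at (x=2, y=2)
  [×3]W (west): blocked, stay at (x=2, y=2)
  E (east): (x=2, y=2) -> (x=3, y=2)
  W (west): (x=3, y=2) -> (x=2, y=2)
  N (north): blocked, stay at (x=2, y=2)
  N (north): blocked, stay at (x=2, y=2)
  S (south): blocked, stay at (x=2, y=2)
Final: (x=2, y=2)

Answer: Final position: (x=2, y=2)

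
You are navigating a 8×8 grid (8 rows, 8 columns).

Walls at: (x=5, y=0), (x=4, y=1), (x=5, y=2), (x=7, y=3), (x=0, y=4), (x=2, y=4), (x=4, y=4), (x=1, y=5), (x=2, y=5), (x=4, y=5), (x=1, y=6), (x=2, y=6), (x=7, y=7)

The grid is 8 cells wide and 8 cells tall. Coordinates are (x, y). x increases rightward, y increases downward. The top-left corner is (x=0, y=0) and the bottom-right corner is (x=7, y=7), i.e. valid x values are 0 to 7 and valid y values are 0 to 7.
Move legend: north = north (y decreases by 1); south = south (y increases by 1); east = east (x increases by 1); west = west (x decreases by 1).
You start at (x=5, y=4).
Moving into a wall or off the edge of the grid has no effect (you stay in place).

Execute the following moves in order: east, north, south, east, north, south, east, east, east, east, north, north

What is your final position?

Start: (x=5, y=4)
  east (east): (x=5, y=4) -> (x=6, y=4)
  north (north): (x=6, y=4) -> (x=6, y=3)
  south (south): (x=6, y=3) -> (x=6, y=4)
  east (east): (x=6, y=4) -> (x=7, y=4)
  north (north): blocked, stay at (x=7, y=4)
  south (south): (x=7, y=4) -> (x=7, y=5)
  [×4]east (east): blocked, stay at (x=7, y=5)
  north (north): (x=7, y=5) -> (x=7, y=4)
  north (north): blocked, stay at (x=7, y=4)
Final: (x=7, y=4)

Answer: Final position: (x=7, y=4)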